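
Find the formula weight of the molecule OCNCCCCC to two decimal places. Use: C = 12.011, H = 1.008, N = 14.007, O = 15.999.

117.19

Molecular formula: C6H15NO.
M = 6×12.011 + 15×1.008 + 1×14.007 + 1×15.999 = 117.19 g/mol.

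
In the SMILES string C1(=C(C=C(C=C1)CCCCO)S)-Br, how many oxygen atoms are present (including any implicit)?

1

The symbol for oxygen appears 1 time in the SMILES.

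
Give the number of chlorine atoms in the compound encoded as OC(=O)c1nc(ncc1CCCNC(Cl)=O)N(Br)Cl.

The symbol for chlorine appears 2 times in the SMILES.

2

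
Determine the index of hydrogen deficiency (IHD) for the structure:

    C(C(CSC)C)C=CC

1

Molecular formula from the SMILES: C8H16S.
DoU = (2C + 2 + N − H − X)/2 = (2·8 + 2 + 0 − 16 − 0)/2 = 2/2 = 1.
(Structurally: 0 ring(s) + 1 π bond(s) = 1.)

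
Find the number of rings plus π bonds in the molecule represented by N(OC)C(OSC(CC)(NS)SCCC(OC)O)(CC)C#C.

2

Molecular formula from the SMILES: C13H26N2O4S3.
DoU = (2C + 2 + N − H − X)/2 = (2·13 + 2 + 2 − 26 − 0)/2 = 4/2 = 2.
(Structurally: 0 ring(s) + 2 π bond(s) = 2.)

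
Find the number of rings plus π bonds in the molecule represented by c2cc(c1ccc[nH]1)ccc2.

7

Molecular formula from the SMILES: C10H9N.
DoU = (2C + 2 + N − H − X)/2 = (2·10 + 2 + 1 − 9 − 0)/2 = 14/2 = 7.
(Structurally: 2 ring(s) + 5 π bond(s) = 7.)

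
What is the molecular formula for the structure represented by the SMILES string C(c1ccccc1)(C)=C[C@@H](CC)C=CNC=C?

C16H21N

Heavy atoms from the SMILES: 16 C, 1 N.
Implicit hydrogens by atom environment:
  5 × C: 1 H each → 5
  5 × C (aromatic): 1 H each → 5
  2 × C: 3 H each → 6
  2 × C: 2 H each → 4
  1 × C: no H
  1 × C (aromatic): no H
  1 × N: 1 H
  Total hydrogens = 21.
Molecular formula: C16H21N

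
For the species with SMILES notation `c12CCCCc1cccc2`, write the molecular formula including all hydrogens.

C10H12

Heavy atoms from the SMILES: 10 C.
Implicit hydrogens by atom environment:
  4 × C: 2 H each → 8
  4 × C (aromatic): 1 H each → 4
  2 × C (aromatic): no H
  Total hydrogens = 12.
Molecular formula: C10H12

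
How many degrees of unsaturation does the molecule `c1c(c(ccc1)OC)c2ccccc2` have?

8

Molecular formula from the SMILES: C13H12O.
DoU = (2C + 2 + N − H − X)/2 = (2·13 + 2 + 0 − 12 − 0)/2 = 16/2 = 8.
(Structurally: 2 ring(s) + 6 π bond(s) = 8.)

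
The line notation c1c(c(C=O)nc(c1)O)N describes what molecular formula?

Heavy atoms from the SMILES: 6 C, 2 N, 2 O.
Implicit hydrogens by atom environment:
  3 × C (aromatic): no H
  2 × C (aromatic): 1 H each → 2
  1 × C: 1 H
  1 × N: 2 H
  1 × N (aromatic): no H
  1 × O: 1 H
  1 × O: no H
  Total hydrogens = 6.
Molecular formula: C6H6N2O2

C6H6N2O2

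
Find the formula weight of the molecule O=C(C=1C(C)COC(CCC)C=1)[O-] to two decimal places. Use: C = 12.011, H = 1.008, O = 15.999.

183.23

Molecular formula: C10H15O3-.
M = 10×12.011 + 15×1.008 + 3×15.999 = 183.23 g/mol.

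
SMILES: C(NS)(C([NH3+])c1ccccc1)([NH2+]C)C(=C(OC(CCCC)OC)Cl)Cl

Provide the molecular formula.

[C17H29Cl2N3O2S]2+

Heavy atoms from the SMILES: 17 C, 2 Cl, 3 N, 2 O, 1 S.
Implicit hydrogens by atom environment:
  5 × C (aromatic): 1 H each → 5
  3 × C: 3 H each → 9
  3 × C: 2 H each → 6
  3 × C: no H
  2 × C: 1 H each → 2
  2 × Cl: no H
  2 × O: no H
  1 × C (aromatic): no H
  1 × N (charge +1): 3 H
  1 × N (charge +1): 2 H
  1 × N: 1 H
  1 × S: 1 H
  Total hydrogens = 29.
Net charge +2.
Molecular formula: [C17H29Cl2N3O2S]2+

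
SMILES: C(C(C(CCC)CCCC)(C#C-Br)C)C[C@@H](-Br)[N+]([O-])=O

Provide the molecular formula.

C15H25Br2NO2

Heavy atoms from the SMILES: 2 Br, 15 C, 1 N, 2 O.
Implicit hydrogens by atom environment:
  7 × C: 2 H each → 14
  3 × C: 3 H each → 9
  3 × C: no H
  2 × Br: no H
  2 × C: 1 H each → 2
  1 × N (charge +1): no H
  1 × O: no H
  1 × O (charge -1): no H
  Total hydrogens = 25.
Molecular formula: C15H25Br2NO2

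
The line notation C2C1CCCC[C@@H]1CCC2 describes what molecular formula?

Heavy atoms from the SMILES: 10 C.
Implicit hydrogens by atom environment:
  8 × C: 2 H each → 16
  2 × C: 1 H each → 2
  Total hydrogens = 18.
Molecular formula: C10H18

C10H18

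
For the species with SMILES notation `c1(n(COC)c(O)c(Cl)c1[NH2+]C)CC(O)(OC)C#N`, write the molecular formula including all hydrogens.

C11H17ClN3O4+

Heavy atoms from the SMILES: 11 C, 1 Cl, 3 N, 4 O.
Implicit hydrogens by atom environment:
  4 × C (aromatic): no H
  3 × C: 3 H each → 9
  2 × C: 2 H each → 4
  2 × C: no H
  2 × O: 1 H each → 2
  2 × O: no H
  1 × Cl: no H
  1 × N (charge +1): 2 H
  1 × N (aromatic): no H
  1 × N: no H
  Total hydrogens = 17.
Net charge +1.
Molecular formula: C11H17ClN3O4+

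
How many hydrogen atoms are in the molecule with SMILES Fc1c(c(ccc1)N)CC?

10

Hydrogens are implicit in SMILES; fill each atom to its normal valence:
  3 × C (aromatic): 1 H each → 3
  3 × C (aromatic): no H
  1 × C: 3 H
  1 × C: 2 H
  1 × F: no H
  1 × N: 2 H
  Total hydrogens = 10.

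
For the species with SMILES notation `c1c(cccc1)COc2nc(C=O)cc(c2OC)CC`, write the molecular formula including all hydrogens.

C16H17NO3

Heavy atoms from the SMILES: 16 C, 1 N, 3 O.
Implicit hydrogens by atom environment:
  6 × C (aromatic): 1 H each → 6
  5 × C (aromatic): no H
  3 × O: no H
  2 × C: 3 H each → 6
  2 × C: 2 H each → 4
  1 × C: 1 H
  1 × N (aromatic): no H
  Total hydrogens = 17.
Molecular formula: C16H17NO3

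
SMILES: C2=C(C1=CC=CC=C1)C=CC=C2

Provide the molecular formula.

Heavy atoms from the SMILES: 12 C.
Implicit hydrogens by atom environment:
  10 × C (aromatic): 1 H each → 10
  2 × C (aromatic): no H
  Total hydrogens = 10.
Molecular formula: C12H10

C12H10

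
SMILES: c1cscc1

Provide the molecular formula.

Heavy atoms from the SMILES: 4 C, 1 S.
Implicit hydrogens by atom environment:
  4 × C (aromatic): 1 H each → 4
  1 × S (aromatic): no H
  Total hydrogens = 4.
Molecular formula: C4H4S

C4H4S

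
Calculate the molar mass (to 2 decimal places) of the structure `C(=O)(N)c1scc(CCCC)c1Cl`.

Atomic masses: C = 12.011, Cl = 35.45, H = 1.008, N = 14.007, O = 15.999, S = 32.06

Molecular formula: C9H12ClNOS.
M = 9×12.011 + 1×35.45 + 12×1.008 + 1×14.007 + 1×15.999 + 1×32.06 = 217.71 g/mol.

217.71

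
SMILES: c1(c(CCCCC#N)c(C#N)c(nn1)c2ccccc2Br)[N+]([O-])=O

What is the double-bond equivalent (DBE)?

13

Molecular formula from the SMILES: C16H12BrN5O2.
DoU = (2C + 2 + N − H − X)/2 = (2·16 + 2 + 5 − 12 − 1)/2 = 26/2 = 13.
(Structurally: 2 ring(s) + 11 π bond(s) = 13.)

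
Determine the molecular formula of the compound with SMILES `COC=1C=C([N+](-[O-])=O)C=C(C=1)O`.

Heavy atoms from the SMILES: 7 C, 1 N, 4 O.
Implicit hydrogens by atom environment:
  3 × C (aromatic): 1 H each → 3
  3 × C (aromatic): no H
  2 × O: no H
  1 × C: 3 H
  1 × N (charge +1): no H
  1 × O: 1 H
  1 × O (charge -1): no H
  Total hydrogens = 7.
Molecular formula: C7H7NO4

C7H7NO4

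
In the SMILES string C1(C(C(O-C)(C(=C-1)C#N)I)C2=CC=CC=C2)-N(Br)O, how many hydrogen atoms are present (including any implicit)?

Hydrogens are implicit in SMILES; fill each atom to its normal valence:
  5 × C (aromatic): 1 H each → 5
  3 × C: 1 H each → 3
  3 × C: no H
  2 × N: no H
  1 × Br: no H
  1 × C: 3 H
  1 × C (aromatic): no H
  1 × I: no H
  1 × O: 1 H
  1 × O: no H
  Total hydrogens = 12.

12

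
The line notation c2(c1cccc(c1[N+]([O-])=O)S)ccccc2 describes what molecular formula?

Heavy atoms from the SMILES: 12 C, 1 N, 2 O, 1 S.
Implicit hydrogens by atom environment:
  8 × C (aromatic): 1 H each → 8
  4 × C (aromatic): no H
  1 × N (charge +1): no H
  1 × O: no H
  1 × O (charge -1): no H
  1 × S: 1 H
  Total hydrogens = 9.
Molecular formula: C12H9NO2S

C12H9NO2S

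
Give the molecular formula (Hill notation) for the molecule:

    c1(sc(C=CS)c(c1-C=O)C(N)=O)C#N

Heavy atoms from the SMILES: 9 C, 2 N, 2 O, 2 S.
Implicit hydrogens by atom environment:
  4 × C (aromatic): no H
  3 × C: 1 H each → 3
  2 × C: no H
  2 × O: no H
  1 × N: 2 H
  1 × N: no H
  1 × S: 1 H
  1 × S (aromatic): no H
  Total hydrogens = 6.
Molecular formula: C9H6N2O2S2

C9H6N2O2S2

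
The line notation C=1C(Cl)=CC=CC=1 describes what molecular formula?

C6H5Cl

Heavy atoms from the SMILES: 6 C, 1 Cl.
Implicit hydrogens by atom environment:
  5 × C (aromatic): 1 H each → 5
  1 × C (aromatic): no H
  1 × Cl: no H
  Total hydrogens = 5.
Molecular formula: C6H5Cl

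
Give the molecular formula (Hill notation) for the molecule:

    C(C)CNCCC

Heavy atoms from the SMILES: 6 C, 1 N.
Implicit hydrogens by atom environment:
  4 × C: 2 H each → 8
  2 × C: 3 H each → 6
  1 × N: 1 H
  Total hydrogens = 15.
Molecular formula: C6H15N

C6H15N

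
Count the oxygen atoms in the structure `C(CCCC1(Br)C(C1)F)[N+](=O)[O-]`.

2

The symbol for oxygen appears 2 times in the SMILES.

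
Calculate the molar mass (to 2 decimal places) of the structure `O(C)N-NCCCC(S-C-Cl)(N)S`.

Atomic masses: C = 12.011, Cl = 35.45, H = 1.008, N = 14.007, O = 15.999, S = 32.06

245.78

Molecular formula: C6H16ClN3OS2.
M = 6×12.011 + 1×35.45 + 16×1.008 + 3×14.007 + 1×15.999 + 2×32.06 = 245.78 g/mol.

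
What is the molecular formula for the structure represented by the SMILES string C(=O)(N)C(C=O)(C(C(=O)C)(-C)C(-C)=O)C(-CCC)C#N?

Heavy atoms from the SMILES: 14 C, 2 N, 4 O.
Implicit hydrogens by atom environment:
  6 × C: no H
  4 × C: 3 H each → 12
  4 × O: no H
  2 × C: 2 H each → 4
  2 × C: 1 H each → 2
  1 × N: 2 H
  1 × N: no H
  Total hydrogens = 20.
Molecular formula: C14H20N2O4

C14H20N2O4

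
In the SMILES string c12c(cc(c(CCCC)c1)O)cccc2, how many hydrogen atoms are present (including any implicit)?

Hydrogens are implicit in SMILES; fill each atom to its normal valence:
  6 × C (aromatic): 1 H each → 6
  4 × C (aromatic): no H
  3 × C: 2 H each → 6
  1 × C: 3 H
  1 × O: 1 H
  Total hydrogens = 16.

16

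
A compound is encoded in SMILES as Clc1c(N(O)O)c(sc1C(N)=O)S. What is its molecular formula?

Heavy atoms from the SMILES: 5 C, 1 Cl, 2 N, 3 O, 2 S.
Implicit hydrogens by atom environment:
  4 × C (aromatic): no H
  2 × O: 1 H each → 2
  1 × C: no H
  1 × Cl: no H
  1 × N: 2 H
  1 × N: no H
  1 × O: no H
  1 × S: 1 H
  1 × S (aromatic): no H
  Total hydrogens = 5.
Molecular formula: C5H5ClN2O3S2

C5H5ClN2O3S2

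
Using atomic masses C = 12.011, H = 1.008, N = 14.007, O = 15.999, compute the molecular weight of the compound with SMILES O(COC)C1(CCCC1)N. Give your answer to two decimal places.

Molecular formula: C7H15NO2.
M = 7×12.011 + 15×1.008 + 1×14.007 + 2×15.999 = 145.20 g/mol.

145.20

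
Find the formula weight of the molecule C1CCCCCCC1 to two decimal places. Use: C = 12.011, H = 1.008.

112.22

Molecular formula: C8H16.
M = 8×12.011 + 16×1.008 = 112.22 g/mol.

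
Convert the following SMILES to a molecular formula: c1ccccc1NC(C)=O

C8H9NO

Heavy atoms from the SMILES: 8 C, 1 N, 1 O.
Implicit hydrogens by atom environment:
  5 × C (aromatic): 1 H each → 5
  1 × C: 3 H
  1 × C (aromatic): no H
  1 × C: no H
  1 × N: 1 H
  1 × O: no H
  Total hydrogens = 9.
Molecular formula: C8H9NO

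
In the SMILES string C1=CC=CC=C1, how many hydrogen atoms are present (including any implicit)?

Hydrogens are implicit in SMILES; fill each atom to its normal valence:
  6 × C (aromatic): 1 H each → 6
  Total hydrogens = 6.

6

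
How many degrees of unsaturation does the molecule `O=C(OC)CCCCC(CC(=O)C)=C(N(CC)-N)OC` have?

3

Molecular formula from the SMILES: C14H26N2O4.
DoU = (2C + 2 + N − H − X)/2 = (2·14 + 2 + 2 − 26 − 0)/2 = 6/2 = 3.
(Structurally: 0 ring(s) + 3 π bond(s) = 3.)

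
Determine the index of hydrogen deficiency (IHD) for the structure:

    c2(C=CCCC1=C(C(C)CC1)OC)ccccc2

Molecular formula from the SMILES: C17H22O.
DoU = (2C + 2 + N − H − X)/2 = (2·17 + 2 + 0 − 22 − 0)/2 = 14/2 = 7.
(Structurally: 2 ring(s) + 5 π bond(s) = 7.)

7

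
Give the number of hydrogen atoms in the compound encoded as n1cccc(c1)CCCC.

13

Hydrogens are implicit in SMILES; fill each atom to its normal valence:
  4 × C (aromatic): 1 H each → 4
  3 × C: 2 H each → 6
  1 × C: 3 H
  1 × C (aromatic): no H
  1 × N (aromatic): no H
  Total hydrogens = 13.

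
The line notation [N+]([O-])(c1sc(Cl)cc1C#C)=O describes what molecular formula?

Heavy atoms from the SMILES: 6 C, 1 Cl, 1 N, 2 O, 1 S.
Implicit hydrogens by atom environment:
  3 × C (aromatic): no H
  1 × C (aromatic): 1 H
  1 × C: 1 H
  1 × C: no H
  1 × Cl: no H
  1 × N (charge +1): no H
  1 × O: no H
  1 × O (charge -1): no H
  1 × S (aromatic): no H
  Total hydrogens = 2.
Molecular formula: C6H2ClNO2S

C6H2ClNO2S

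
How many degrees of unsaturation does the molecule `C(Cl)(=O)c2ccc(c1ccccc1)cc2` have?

9

Molecular formula from the SMILES: C13H9ClO.
DoU = (2C + 2 + N − H − X)/2 = (2·13 + 2 + 0 − 9 − 1)/2 = 18/2 = 9.
(Structurally: 2 ring(s) + 7 π bond(s) = 9.)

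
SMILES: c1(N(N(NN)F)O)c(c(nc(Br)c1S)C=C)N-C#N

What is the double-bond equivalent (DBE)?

7

Molecular formula from the SMILES: C8H9BrFN7OS.
DoU = (2C + 2 + N − H − X)/2 = (2·8 + 2 + 7 − 9 − 2)/2 = 14/2 = 7.
(Structurally: 1 ring(s) + 6 π bond(s) = 7.)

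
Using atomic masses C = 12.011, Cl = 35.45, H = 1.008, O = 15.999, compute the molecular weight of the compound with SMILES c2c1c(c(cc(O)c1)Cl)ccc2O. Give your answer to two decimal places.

Molecular formula: C10H7ClO2.
M = 10×12.011 + 1×35.45 + 7×1.008 + 2×15.999 = 194.61 g/mol.

194.61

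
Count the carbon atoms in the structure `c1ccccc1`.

6

The symbol for carbon appears 6 times in the SMILES. Lowercase c denotes aromatic carbon and counts toward C.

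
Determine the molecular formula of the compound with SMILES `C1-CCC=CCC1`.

Heavy atoms from the SMILES: 7 C.
Implicit hydrogens by atom environment:
  5 × C: 2 H each → 10
  2 × C: 1 H each → 2
  Total hydrogens = 12.
Molecular formula: C7H12

C7H12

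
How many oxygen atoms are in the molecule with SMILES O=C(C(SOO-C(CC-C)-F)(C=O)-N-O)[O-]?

6

The symbol for oxygen appears 6 times in the SMILES.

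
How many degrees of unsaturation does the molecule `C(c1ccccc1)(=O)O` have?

5

Molecular formula from the SMILES: C7H6O2.
DoU = (2C + 2 + N − H − X)/2 = (2·7 + 2 + 0 − 6 − 0)/2 = 10/2 = 5.
(Structurally: 1 ring(s) + 4 π bond(s) = 5.)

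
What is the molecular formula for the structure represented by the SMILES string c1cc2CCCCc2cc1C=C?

C12H14

Heavy atoms from the SMILES: 12 C.
Implicit hydrogens by atom environment:
  5 × C: 2 H each → 10
  3 × C (aromatic): 1 H each → 3
  3 × C (aromatic): no H
  1 × C: 1 H
  Total hydrogens = 14.
Molecular formula: C12H14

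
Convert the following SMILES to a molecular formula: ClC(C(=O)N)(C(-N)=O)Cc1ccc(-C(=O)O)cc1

Heavy atoms from the SMILES: 11 C, 1 Cl, 2 N, 4 O.
Implicit hydrogens by atom environment:
  4 × C (aromatic): 1 H each → 4
  4 × C: no H
  3 × O: no H
  2 × C (aromatic): no H
  2 × N: 2 H each → 4
  1 × C: 2 H
  1 × Cl: no H
  1 × O: 1 H
  Total hydrogens = 11.
Molecular formula: C11H11ClN2O4

C11H11ClN2O4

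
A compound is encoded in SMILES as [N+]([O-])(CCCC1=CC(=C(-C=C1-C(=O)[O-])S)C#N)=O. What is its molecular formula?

Heavy atoms from the SMILES: 11 C, 2 N, 4 O, 1 S.
Implicit hydrogens by atom environment:
  4 × C (aromatic): no H
  3 × C: 2 H each → 6
  2 × C (aromatic): 1 H each → 2
  2 × C: no H
  2 × O: no H
  2 × O (charge -1): no H
  1 × N: no H
  1 × N (charge +1): no H
  1 × S: 1 H
  Total hydrogens = 9.
Net charge -1.
Molecular formula: C11H9N2O4S-

C11H9N2O4S-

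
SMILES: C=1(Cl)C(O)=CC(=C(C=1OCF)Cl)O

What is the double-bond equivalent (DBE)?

4

Molecular formula from the SMILES: C7H5Cl2FO3.
DoU = (2C + 2 + N − H − X)/2 = (2·7 + 2 + 0 − 5 − 3)/2 = 8/2 = 4.
(Structurally: 1 ring(s) + 3 π bond(s) = 4.)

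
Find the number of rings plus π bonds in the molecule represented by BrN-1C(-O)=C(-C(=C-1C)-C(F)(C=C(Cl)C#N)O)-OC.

6

Molecular formula from the SMILES: C10H9BrClFN2O3.
DoU = (2C + 2 + N − H − X)/2 = (2·10 + 2 + 2 − 9 − 3)/2 = 12/2 = 6.
(Structurally: 1 ring(s) + 5 π bond(s) = 6.)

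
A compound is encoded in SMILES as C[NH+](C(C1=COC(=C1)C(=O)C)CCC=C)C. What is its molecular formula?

Heavy atoms from the SMILES: 13 C, 1 N, 2 O.
Implicit hydrogens by atom environment:
  3 × C: 3 H each → 9
  3 × C: 2 H each → 6
  2 × C (aromatic): 1 H each → 2
  2 × C: 1 H each → 2
  2 × C (aromatic): no H
  1 × C: no H
  1 × N (charge +1): 1 H
  1 × O (aromatic): no H
  1 × O: no H
  Total hydrogens = 20.
Net charge +1.
Molecular formula: C13H20NO2+

C13H20NO2+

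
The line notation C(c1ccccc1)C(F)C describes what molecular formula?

C9H11F

Heavy atoms from the SMILES: 9 C, 1 F.
Implicit hydrogens by atom environment:
  5 × C (aromatic): 1 H each → 5
  1 × C: 3 H
  1 × C: 2 H
  1 × C: 1 H
  1 × C (aromatic): no H
  1 × F: no H
  Total hydrogens = 11.
Molecular formula: C9H11F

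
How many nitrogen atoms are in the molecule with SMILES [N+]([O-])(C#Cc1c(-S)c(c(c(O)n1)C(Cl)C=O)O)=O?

The symbol for nitrogen appears 2 times in the SMILES.

2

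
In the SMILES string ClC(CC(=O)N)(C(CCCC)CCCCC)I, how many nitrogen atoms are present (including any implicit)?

1

The symbol for nitrogen appears 1 time in the SMILES.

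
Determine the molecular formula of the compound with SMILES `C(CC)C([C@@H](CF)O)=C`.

Heavy atoms from the SMILES: 7 C, 1 F, 1 O.
Implicit hydrogens by atom environment:
  4 × C: 2 H each → 8
  1 × C: 3 H
  1 × C: 1 H
  1 × C: no H
  1 × F: no H
  1 × O: 1 H
  Total hydrogens = 13.
Molecular formula: C7H13FO

C7H13FO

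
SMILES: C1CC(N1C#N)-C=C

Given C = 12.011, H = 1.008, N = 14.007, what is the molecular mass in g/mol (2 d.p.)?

108.14

Molecular formula: C6H8N2.
M = 6×12.011 + 8×1.008 + 2×14.007 = 108.14 g/mol.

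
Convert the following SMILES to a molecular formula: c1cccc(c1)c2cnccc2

Heavy atoms from the SMILES: 11 C, 1 N.
Implicit hydrogens by atom environment:
  9 × C (aromatic): 1 H each → 9
  2 × C (aromatic): no H
  1 × N (aromatic): no H
  Total hydrogens = 9.
Molecular formula: C11H9N

C11H9N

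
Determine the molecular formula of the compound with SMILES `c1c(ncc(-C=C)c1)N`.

C7H8N2

Heavy atoms from the SMILES: 7 C, 2 N.
Implicit hydrogens by atom environment:
  3 × C (aromatic): 1 H each → 3
  2 × C (aromatic): no H
  1 × C: 2 H
  1 × C: 1 H
  1 × N: 2 H
  1 × N (aromatic): no H
  Total hydrogens = 8.
Molecular formula: C7H8N2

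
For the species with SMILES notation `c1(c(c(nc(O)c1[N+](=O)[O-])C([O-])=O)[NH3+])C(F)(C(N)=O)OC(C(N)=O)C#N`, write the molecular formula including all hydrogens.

Heavy atoms from the SMILES: 11 C, 1 F, 6 N, 8 O.
Implicit hydrogens by atom environment:
  5 × C (aromatic): no H
  5 × C: no H
  5 × O: no H
  2 × N: 2 H each → 4
  2 × O (charge -1): no H
  1 × C: 1 H
  1 × F: no H
  1 × N (charge +1): 3 H
  1 × N (aromatic): no H
  1 × N (charge +1): no H
  1 × N: no H
  1 × O: 1 H
  Total hydrogens = 9.
Molecular formula: C11H9FN6O8

C11H9FN6O8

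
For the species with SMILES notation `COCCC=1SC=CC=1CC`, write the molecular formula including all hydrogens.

Heavy atoms from the SMILES: 9 C, 1 O, 1 S.
Implicit hydrogens by atom environment:
  3 × C: 2 H each → 6
  2 × C: 3 H each → 6
  2 × C (aromatic): 1 H each → 2
  2 × C (aromatic): no H
  1 × O: no H
  1 × S (aromatic): no H
  Total hydrogens = 14.
Molecular formula: C9H14OS

C9H14OS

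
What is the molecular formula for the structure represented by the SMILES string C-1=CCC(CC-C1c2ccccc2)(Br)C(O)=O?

C14H15BrO2

Heavy atoms from the SMILES: 1 Br, 14 C, 2 O.
Implicit hydrogens by atom environment:
  5 × C (aromatic): 1 H each → 5
  3 × C: 2 H each → 6
  3 × C: 1 H each → 3
  2 × C: no H
  1 × Br: no H
  1 × C (aromatic): no H
  1 × O: 1 H
  1 × O: no H
  Total hydrogens = 15.
Molecular formula: C14H15BrO2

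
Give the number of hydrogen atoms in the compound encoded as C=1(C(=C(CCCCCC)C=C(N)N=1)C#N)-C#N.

16

Hydrogens are implicit in SMILES; fill each atom to its normal valence:
  5 × C: 2 H each → 10
  4 × C (aromatic): no H
  2 × C: no H
  2 × N: no H
  1 × C: 3 H
  1 × C (aromatic): 1 H
  1 × N: 2 H
  1 × N (aromatic): no H
  Total hydrogens = 16.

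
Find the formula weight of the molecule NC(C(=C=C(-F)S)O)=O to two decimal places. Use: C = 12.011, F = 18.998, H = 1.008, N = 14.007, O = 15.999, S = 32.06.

Molecular formula: C4H4FNO2S.
M = 4×12.011 + 1×18.998 + 4×1.008 + 1×14.007 + 2×15.999 + 1×32.06 = 149.14 g/mol.

149.14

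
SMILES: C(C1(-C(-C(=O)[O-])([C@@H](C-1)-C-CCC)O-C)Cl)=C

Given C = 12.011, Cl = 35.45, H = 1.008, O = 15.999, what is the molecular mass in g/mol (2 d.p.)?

Molecular formula: C12H18ClO3-.
M = 12×12.011 + 1×35.45 + 18×1.008 + 3×15.999 = 245.72 g/mol.

245.72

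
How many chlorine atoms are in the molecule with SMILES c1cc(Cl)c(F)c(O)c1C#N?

1

The symbol for chlorine appears 1 time in the SMILES.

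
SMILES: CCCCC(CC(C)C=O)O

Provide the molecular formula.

Heavy atoms from the SMILES: 9 C, 2 O.
Implicit hydrogens by atom environment:
  4 × C: 2 H each → 8
  3 × C: 1 H each → 3
  2 × C: 3 H each → 6
  1 × O: 1 H
  1 × O: no H
  Total hydrogens = 18.
Molecular formula: C9H18O2

C9H18O2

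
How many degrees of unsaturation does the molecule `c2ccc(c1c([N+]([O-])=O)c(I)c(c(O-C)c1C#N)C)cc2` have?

11

Molecular formula from the SMILES: C15H11IN2O3.
DoU = (2C + 2 + N − H − X)/2 = (2·15 + 2 + 2 − 11 − 1)/2 = 22/2 = 11.
(Structurally: 2 ring(s) + 9 π bond(s) = 11.)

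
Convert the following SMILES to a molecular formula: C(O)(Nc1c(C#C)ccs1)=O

C7H5NO2S

Heavy atoms from the SMILES: 7 C, 1 N, 2 O, 1 S.
Implicit hydrogens by atom environment:
  2 × C (aromatic): 1 H each → 2
  2 × C (aromatic): no H
  2 × C: no H
  1 × C: 1 H
  1 × N: 1 H
  1 × O: 1 H
  1 × O: no H
  1 × S (aromatic): no H
  Total hydrogens = 5.
Molecular formula: C7H5NO2S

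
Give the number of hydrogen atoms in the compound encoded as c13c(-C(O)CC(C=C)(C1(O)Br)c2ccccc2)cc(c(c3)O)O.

17

Hydrogens are implicit in SMILES; fill each atom to its normal valence:
  7 × C (aromatic): 1 H each → 7
  5 × C (aromatic): no H
  4 × O: 1 H each → 4
  2 × C: 2 H each → 4
  2 × C: 1 H each → 2
  2 × C: no H
  1 × Br: no H
  Total hydrogens = 17.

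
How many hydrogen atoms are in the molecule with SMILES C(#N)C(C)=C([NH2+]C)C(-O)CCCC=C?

19

Hydrogens are implicit in SMILES; fill each atom to its normal valence:
  4 × C: 2 H each → 8
  3 × C: no H
  2 × C: 3 H each → 6
  2 × C: 1 H each → 2
  1 × N (charge +1): 2 H
  1 × N: no H
  1 × O: 1 H
  Total hydrogens = 19.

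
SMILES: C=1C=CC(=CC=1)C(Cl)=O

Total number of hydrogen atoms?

Hydrogens are implicit in SMILES; fill each atom to its normal valence:
  5 × C (aromatic): 1 H each → 5
  1 × C (aromatic): no H
  1 × C: no H
  1 × Cl: no H
  1 × O: no H
  Total hydrogens = 5.

5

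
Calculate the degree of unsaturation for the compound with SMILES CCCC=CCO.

Molecular formula from the SMILES: C6H12O.
DoU = (2C + 2 + N − H − X)/2 = (2·6 + 2 + 0 − 12 − 0)/2 = 2/2 = 1.
(Structurally: 0 ring(s) + 1 π bond(s) = 1.)

1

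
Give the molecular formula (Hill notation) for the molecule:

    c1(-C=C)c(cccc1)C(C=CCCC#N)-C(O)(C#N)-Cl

C16H15ClN2O

Heavy atoms from the SMILES: 16 C, 1 Cl, 2 N, 1 O.
Implicit hydrogens by atom environment:
  4 × C: 1 H each → 4
  4 × C (aromatic): 1 H each → 4
  3 × C: 2 H each → 6
  3 × C: no H
  2 × C (aromatic): no H
  2 × N: no H
  1 × Cl: no H
  1 × O: 1 H
  Total hydrogens = 15.
Molecular formula: C16H15ClN2O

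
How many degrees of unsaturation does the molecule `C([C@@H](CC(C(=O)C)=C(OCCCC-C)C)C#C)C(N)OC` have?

Molecular formula from the SMILES: C17H29NO3.
DoU = (2C + 2 + N − H − X)/2 = (2·17 + 2 + 1 − 29 − 0)/2 = 8/2 = 4.
(Structurally: 0 ring(s) + 4 π bond(s) = 4.)

4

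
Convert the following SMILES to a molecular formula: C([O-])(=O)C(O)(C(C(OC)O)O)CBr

C6H10BrO6-

Heavy atoms from the SMILES: 1 Br, 6 C, 6 O.
Implicit hydrogens by atom environment:
  3 × O: 1 H each → 3
  2 × C: 1 H each → 2
  2 × C: no H
  2 × O: no H
  1 × Br: no H
  1 × C: 3 H
  1 × C: 2 H
  1 × O (charge -1): no H
  Total hydrogens = 10.
Net charge -1.
Molecular formula: C6H10BrO6-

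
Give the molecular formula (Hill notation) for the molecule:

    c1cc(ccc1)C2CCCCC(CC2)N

C14H21N

Heavy atoms from the SMILES: 14 C, 1 N.
Implicit hydrogens by atom environment:
  6 × C: 2 H each → 12
  5 × C (aromatic): 1 H each → 5
  2 × C: 1 H each → 2
  1 × C (aromatic): no H
  1 × N: 2 H
  Total hydrogens = 21.
Molecular formula: C14H21N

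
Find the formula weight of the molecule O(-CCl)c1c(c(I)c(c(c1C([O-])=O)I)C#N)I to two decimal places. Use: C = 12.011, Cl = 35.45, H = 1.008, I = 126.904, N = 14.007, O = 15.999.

588.28

Molecular formula: C9H2ClI3NO3-.
M = 9×12.011 + 1×35.45 + 2×1.008 + 3×126.904 + 1×14.007 + 3×15.999 = 588.28 g/mol.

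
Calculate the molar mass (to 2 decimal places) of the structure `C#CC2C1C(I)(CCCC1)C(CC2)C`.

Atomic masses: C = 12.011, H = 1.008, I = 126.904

302.20

Molecular formula: C13H19I.
M = 13×12.011 + 19×1.008 + 1×126.904 = 302.20 g/mol.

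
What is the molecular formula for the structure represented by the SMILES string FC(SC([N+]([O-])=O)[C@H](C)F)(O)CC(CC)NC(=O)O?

Heavy atoms from the SMILES: 9 C, 2 F, 2 N, 5 O, 1 S.
Implicit hydrogens by atom environment:
  3 × C: 1 H each → 3
  2 × C: 3 H each → 6
  2 × C: 2 H each → 4
  2 × C: no H
  2 × F: no H
  2 × O: 1 H each → 2
  2 × O: no H
  1 × N: 1 H
  1 × N (charge +1): no H
  1 × O (charge -1): no H
  1 × S: no H
  Total hydrogens = 16.
Molecular formula: C9H16F2N2O5S

C9H16F2N2O5S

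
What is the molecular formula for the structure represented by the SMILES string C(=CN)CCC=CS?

C6H11NS

Heavy atoms from the SMILES: 6 C, 1 N, 1 S.
Implicit hydrogens by atom environment:
  4 × C: 1 H each → 4
  2 × C: 2 H each → 4
  1 × N: 2 H
  1 × S: 1 H
  Total hydrogens = 11.
Molecular formula: C6H11NS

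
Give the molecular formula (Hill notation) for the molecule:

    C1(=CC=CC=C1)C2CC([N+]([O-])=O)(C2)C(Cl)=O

Heavy atoms from the SMILES: 11 C, 1 Cl, 1 N, 3 O.
Implicit hydrogens by atom environment:
  5 × C (aromatic): 1 H each → 5
  2 × C: 2 H each → 4
  2 × C: no H
  2 × O: no H
  1 × C: 1 H
  1 × C (aromatic): no H
  1 × Cl: no H
  1 × N (charge +1): no H
  1 × O (charge -1): no H
  Total hydrogens = 10.
Molecular formula: C11H10ClNO3

C11H10ClNO3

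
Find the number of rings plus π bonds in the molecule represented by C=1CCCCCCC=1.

Molecular formula from the SMILES: C8H14.
DoU = (2C + 2 + N − H − X)/2 = (2·8 + 2 + 0 − 14 − 0)/2 = 4/2 = 2.
(Structurally: 1 ring(s) + 1 π bond(s) = 2.)

2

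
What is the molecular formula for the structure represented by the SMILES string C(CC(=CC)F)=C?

C6H9F

Heavy atoms from the SMILES: 6 C, 1 F.
Implicit hydrogens by atom environment:
  2 × C: 2 H each → 4
  2 × C: 1 H each → 2
  1 × C: 3 H
  1 × C: no H
  1 × F: no H
  Total hydrogens = 9.
Molecular formula: C6H9F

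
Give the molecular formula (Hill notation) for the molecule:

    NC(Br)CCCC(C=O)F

Heavy atoms from the SMILES: 1 Br, 6 C, 1 F, 1 N, 1 O.
Implicit hydrogens by atom environment:
  3 × C: 2 H each → 6
  3 × C: 1 H each → 3
  1 × Br: no H
  1 × F: no H
  1 × N: 2 H
  1 × O: no H
  Total hydrogens = 11.
Molecular formula: C6H11BrFNO

C6H11BrFNO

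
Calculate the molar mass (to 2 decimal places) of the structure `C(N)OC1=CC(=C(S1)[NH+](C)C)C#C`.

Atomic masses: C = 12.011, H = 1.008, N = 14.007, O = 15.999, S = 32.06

197.28

Molecular formula: C9H13N2OS+.
M = 9×12.011 + 13×1.008 + 2×14.007 + 1×15.999 + 1×32.06 = 197.28 g/mol.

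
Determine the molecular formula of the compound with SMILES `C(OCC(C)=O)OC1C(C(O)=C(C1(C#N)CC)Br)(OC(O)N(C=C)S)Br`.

Heavy atoms from the SMILES: 2 Br, 15 C, 2 N, 6 O, 1 S.
Implicit hydrogens by atom environment:
  6 × C: no H
  4 × C: 2 H each → 8
  4 × O: no H
  3 × C: 1 H each → 3
  2 × Br: no H
  2 × C: 3 H each → 6
  2 × N: no H
  2 × O: 1 H each → 2
  1 × S: 1 H
  Total hydrogens = 20.
Molecular formula: C15H20Br2N2O6S

C15H20Br2N2O6S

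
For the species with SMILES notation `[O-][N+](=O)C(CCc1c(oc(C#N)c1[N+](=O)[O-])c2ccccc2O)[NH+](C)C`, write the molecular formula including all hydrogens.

Heavy atoms from the SMILES: 16 C, 4 N, 6 O.
Implicit hydrogens by atom environment:
  6 × C (aromatic): no H
  4 × C (aromatic): 1 H each → 4
  2 × C: 3 H each → 6
  2 × C: 2 H each → 4
  2 × N (charge +1): no H
  2 × O: no H
  2 × O (charge -1): no H
  1 × C: 1 H
  1 × C: no H
  1 × N (charge +1): 1 H
  1 × N: no H
  1 × O: 1 H
  1 × O (aromatic): no H
  Total hydrogens = 17.
Net charge +1.
Molecular formula: C16H17N4O6+

C16H17N4O6+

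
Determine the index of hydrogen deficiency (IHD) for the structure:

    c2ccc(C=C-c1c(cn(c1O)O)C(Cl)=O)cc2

9

Molecular formula from the SMILES: C13H10ClNO3.
DoU = (2C + 2 + N − H − X)/2 = (2·13 + 2 + 1 − 10 − 1)/2 = 18/2 = 9.
(Structurally: 2 ring(s) + 7 π bond(s) = 9.)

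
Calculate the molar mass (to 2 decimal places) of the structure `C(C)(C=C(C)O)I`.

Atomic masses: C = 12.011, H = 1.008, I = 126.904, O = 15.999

212.03

Molecular formula: C5H9IO.
M = 5×12.011 + 9×1.008 + 1×126.904 + 1×15.999 = 212.03 g/mol.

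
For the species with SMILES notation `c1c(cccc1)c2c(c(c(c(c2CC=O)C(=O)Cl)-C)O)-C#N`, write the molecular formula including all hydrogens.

Heavy atoms from the SMILES: 17 C, 1 Cl, 1 N, 3 O.
Implicit hydrogens by atom environment:
  7 × C (aromatic): no H
  5 × C (aromatic): 1 H each → 5
  2 × C: no H
  2 × O: no H
  1 × C: 3 H
  1 × C: 2 H
  1 × C: 1 H
  1 × Cl: no H
  1 × N: no H
  1 × O: 1 H
  Total hydrogens = 12.
Molecular formula: C17H12ClNO3

C17H12ClNO3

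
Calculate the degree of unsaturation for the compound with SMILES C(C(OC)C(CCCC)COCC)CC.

Molecular formula from the SMILES: C13H28O2.
DoU = (2C + 2 + N − H − X)/2 = (2·13 + 2 + 0 − 28 − 0)/2 = 0/2 = 0.
(Structurally: 0 ring(s) + 0 π bond(s) = 0.)

0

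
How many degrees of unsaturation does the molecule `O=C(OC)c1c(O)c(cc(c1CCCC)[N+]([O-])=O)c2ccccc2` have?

Molecular formula from the SMILES: C18H19NO5.
DoU = (2C + 2 + N − H − X)/2 = (2·18 + 2 + 1 − 19 − 0)/2 = 20/2 = 10.
(Structurally: 2 ring(s) + 8 π bond(s) = 10.)

10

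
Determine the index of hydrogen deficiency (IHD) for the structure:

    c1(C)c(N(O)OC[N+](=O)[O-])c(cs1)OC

4

Molecular formula from the SMILES: C7H10N2O5S.
DoU = (2C + 2 + N − H − X)/2 = (2·7 + 2 + 2 − 10 − 0)/2 = 8/2 = 4.
(Structurally: 1 ring(s) + 3 π bond(s) = 4.)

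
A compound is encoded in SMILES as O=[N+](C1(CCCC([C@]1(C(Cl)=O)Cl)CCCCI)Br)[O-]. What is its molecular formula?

Heavy atoms from the SMILES: 1 Br, 11 C, 2 Cl, 1 I, 1 N, 3 O.
Implicit hydrogens by atom environment:
  7 × C: 2 H each → 14
  3 × C: no H
  2 × Cl: no H
  2 × O: no H
  1 × Br: no H
  1 × C: 1 H
  1 × I: no H
  1 × N (charge +1): no H
  1 × O (charge -1): no H
  Total hydrogens = 15.
Molecular formula: C11H15BrCl2INO3

C11H15BrCl2INO3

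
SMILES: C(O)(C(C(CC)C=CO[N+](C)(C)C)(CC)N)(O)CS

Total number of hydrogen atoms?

Hydrogens are implicit in SMILES; fill each atom to its normal valence:
  5 × C: 3 H each → 15
  3 × C: 2 H each → 6
  3 × C: 1 H each → 3
  2 × C: no H
  2 × O: 1 H each → 2
  1 × N: 2 H
  1 × N (charge +1): no H
  1 × O: no H
  1 × S: 1 H
  Total hydrogens = 29.

29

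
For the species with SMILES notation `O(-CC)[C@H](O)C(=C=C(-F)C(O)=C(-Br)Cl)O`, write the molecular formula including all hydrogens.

C8H9BrClFO4

Heavy atoms from the SMILES: 1 Br, 8 C, 1 Cl, 1 F, 4 O.
Implicit hydrogens by atom environment:
  5 × C: no H
  3 × O: 1 H each → 3
  1 × Br: no H
  1 × C: 3 H
  1 × C: 2 H
  1 × C: 1 H
  1 × Cl: no H
  1 × F: no H
  1 × O: no H
  Total hydrogens = 9.
Molecular formula: C8H9BrClFO4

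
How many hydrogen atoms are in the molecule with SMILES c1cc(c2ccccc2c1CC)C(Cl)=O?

Hydrogens are implicit in SMILES; fill each atom to its normal valence:
  6 × C (aromatic): 1 H each → 6
  4 × C (aromatic): no H
  1 × C: 3 H
  1 × C: 2 H
  1 × C: no H
  1 × Cl: no H
  1 × O: no H
  Total hydrogens = 11.

11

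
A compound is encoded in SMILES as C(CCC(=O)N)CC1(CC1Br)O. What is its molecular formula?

C8H14BrNO2

Heavy atoms from the SMILES: 1 Br, 8 C, 1 N, 2 O.
Implicit hydrogens by atom environment:
  5 × C: 2 H each → 10
  2 × C: no H
  1 × Br: no H
  1 × C: 1 H
  1 × N: 2 H
  1 × O: 1 H
  1 × O: no H
  Total hydrogens = 14.
Molecular formula: C8H14BrNO2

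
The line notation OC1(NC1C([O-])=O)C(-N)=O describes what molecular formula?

Heavy atoms from the SMILES: 4 C, 2 N, 4 O.
Implicit hydrogens by atom environment:
  3 × C: no H
  2 × O: no H
  1 × C: 1 H
  1 × N: 2 H
  1 × N: 1 H
  1 × O: 1 H
  1 × O (charge -1): no H
  Total hydrogens = 5.
Net charge -1.
Molecular formula: C4H5N2O4-

C4H5N2O4-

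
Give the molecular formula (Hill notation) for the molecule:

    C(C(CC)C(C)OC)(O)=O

C7H14O3

Heavy atoms from the SMILES: 7 C, 3 O.
Implicit hydrogens by atom environment:
  3 × C: 3 H each → 9
  2 × C: 1 H each → 2
  2 × O: no H
  1 × C: 2 H
  1 × C: no H
  1 × O: 1 H
  Total hydrogens = 14.
Molecular formula: C7H14O3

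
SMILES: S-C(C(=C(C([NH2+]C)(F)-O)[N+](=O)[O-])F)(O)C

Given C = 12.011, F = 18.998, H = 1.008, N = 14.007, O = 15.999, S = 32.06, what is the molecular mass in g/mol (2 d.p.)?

Molecular formula: C6H11F2N2O4S+.
M = 6×12.011 + 2×18.998 + 11×1.008 + 2×14.007 + 4×15.999 + 1×32.06 = 245.22 g/mol.

245.22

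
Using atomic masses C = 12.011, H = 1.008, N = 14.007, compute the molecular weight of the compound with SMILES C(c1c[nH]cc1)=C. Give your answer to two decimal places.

93.13

Molecular formula: C6H7N.
M = 6×12.011 + 7×1.008 + 1×14.007 = 93.13 g/mol.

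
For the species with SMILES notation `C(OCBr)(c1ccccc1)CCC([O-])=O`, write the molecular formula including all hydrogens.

C11H12BrO3-

Heavy atoms from the SMILES: 1 Br, 11 C, 3 O.
Implicit hydrogens by atom environment:
  5 × C (aromatic): 1 H each → 5
  3 × C: 2 H each → 6
  2 × O: no H
  1 × Br: no H
  1 × C: 1 H
  1 × C: no H
  1 × C (aromatic): no H
  1 × O (charge -1): no H
  Total hydrogens = 12.
Net charge -1.
Molecular formula: C11H12BrO3-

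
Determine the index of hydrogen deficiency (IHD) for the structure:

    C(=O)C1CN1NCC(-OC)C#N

Molecular formula from the SMILES: C7H11N3O2.
DoU = (2C + 2 + N − H − X)/2 = (2·7 + 2 + 3 − 11 − 0)/2 = 8/2 = 4.
(Structurally: 1 ring(s) + 3 π bond(s) = 4.)

4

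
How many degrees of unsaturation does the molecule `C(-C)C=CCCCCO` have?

Molecular formula from the SMILES: C8H16O.
DoU = (2C + 2 + N − H − X)/2 = (2·8 + 2 + 0 − 16 − 0)/2 = 2/2 = 1.
(Structurally: 0 ring(s) + 1 π bond(s) = 1.)

1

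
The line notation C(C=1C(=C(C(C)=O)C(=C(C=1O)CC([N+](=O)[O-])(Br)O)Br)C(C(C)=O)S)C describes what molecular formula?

C15H17Br2NO6S

Heavy atoms from the SMILES: 2 Br, 15 C, 1 N, 6 O, 1 S.
Implicit hydrogens by atom environment:
  6 × C (aromatic): no H
  3 × C: 3 H each → 9
  3 × C: no H
  3 × O: no H
  2 × Br: no H
  2 × C: 2 H each → 4
  2 × O: 1 H each → 2
  1 × C: 1 H
  1 × N (charge +1): no H
  1 × O (charge -1): no H
  1 × S: 1 H
  Total hydrogens = 17.
Molecular formula: C15H17Br2NO6S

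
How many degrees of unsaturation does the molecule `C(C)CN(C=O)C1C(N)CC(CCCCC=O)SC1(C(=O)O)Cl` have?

4

Molecular formula from the SMILES: C15H25ClN2O4S.
DoU = (2C + 2 + N − H − X)/2 = (2·15 + 2 + 2 − 25 − 1)/2 = 8/2 = 4.
(Structurally: 1 ring(s) + 3 π bond(s) = 4.)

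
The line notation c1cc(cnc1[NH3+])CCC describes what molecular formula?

C8H13N2+

Heavy atoms from the SMILES: 8 C, 2 N.
Implicit hydrogens by atom environment:
  3 × C (aromatic): 1 H each → 3
  2 × C: 2 H each → 4
  2 × C (aromatic): no H
  1 × C: 3 H
  1 × N (charge +1): 3 H
  1 × N (aromatic): no H
  Total hydrogens = 13.
Net charge +1.
Molecular formula: C8H13N2+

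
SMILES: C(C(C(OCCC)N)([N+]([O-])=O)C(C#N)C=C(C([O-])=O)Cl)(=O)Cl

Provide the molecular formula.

C11H12Cl2N3O6-

Heavy atoms from the SMILES: 11 C, 2 Cl, 3 N, 6 O.
Implicit hydrogens by atom environment:
  5 × C: no H
  4 × O: no H
  3 × C: 1 H each → 3
  2 × C: 2 H each → 4
  2 × Cl: no H
  2 × O (charge -1): no H
  1 × C: 3 H
  1 × N: 2 H
  1 × N (charge +1): no H
  1 × N: no H
  Total hydrogens = 12.
Net charge -1.
Molecular formula: C11H12Cl2N3O6-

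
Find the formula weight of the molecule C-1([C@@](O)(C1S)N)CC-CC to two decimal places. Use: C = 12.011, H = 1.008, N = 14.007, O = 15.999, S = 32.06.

Molecular formula: C7H15NOS.
M = 7×12.011 + 15×1.008 + 1×14.007 + 1×15.999 + 1×32.06 = 161.26 g/mol.

161.26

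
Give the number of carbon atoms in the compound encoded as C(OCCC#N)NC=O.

The symbol for carbon appears 5 times in the SMILES.

5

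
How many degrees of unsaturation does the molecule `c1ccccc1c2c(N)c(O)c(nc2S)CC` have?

Molecular formula from the SMILES: C13H14N2OS.
DoU = (2C + 2 + N − H − X)/2 = (2·13 + 2 + 2 − 14 − 0)/2 = 16/2 = 8.
(Structurally: 2 ring(s) + 6 π bond(s) = 8.)

8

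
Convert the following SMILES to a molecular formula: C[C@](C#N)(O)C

Heavy atoms from the SMILES: 4 C, 1 N, 1 O.
Implicit hydrogens by atom environment:
  2 × C: 3 H each → 6
  2 × C: no H
  1 × N: no H
  1 × O: 1 H
  Total hydrogens = 7.
Molecular formula: C4H7NO

C4H7NO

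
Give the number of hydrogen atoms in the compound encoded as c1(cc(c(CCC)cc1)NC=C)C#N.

14

Hydrogens are implicit in SMILES; fill each atom to its normal valence:
  3 × C: 2 H each → 6
  3 × C (aromatic): 1 H each → 3
  3 × C (aromatic): no H
  1 × C: 3 H
  1 × C: 1 H
  1 × C: no H
  1 × N: 1 H
  1 × N: no H
  Total hydrogens = 14.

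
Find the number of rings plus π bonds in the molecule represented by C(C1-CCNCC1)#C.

3

Molecular formula from the SMILES: C7H11N.
DoU = (2C + 2 + N − H − X)/2 = (2·7 + 2 + 1 − 11 − 0)/2 = 6/2 = 3.
(Structurally: 1 ring(s) + 2 π bond(s) = 3.)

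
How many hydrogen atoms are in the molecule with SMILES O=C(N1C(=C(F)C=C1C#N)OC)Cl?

Hydrogens are implicit in SMILES; fill each atom to its normal valence:
  3 × C (aromatic): no H
  2 × C: no H
  2 × O: no H
  1 × C: 3 H
  1 × C (aromatic): 1 H
  1 × Cl: no H
  1 × F: no H
  1 × N (aromatic): no H
  1 × N: no H
  Total hydrogens = 4.

4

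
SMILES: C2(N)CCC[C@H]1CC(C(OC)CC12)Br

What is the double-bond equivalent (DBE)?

2

Molecular formula from the SMILES: C11H20BrNO.
DoU = (2C + 2 + N − H − X)/2 = (2·11 + 2 + 1 − 20 − 1)/2 = 4/2 = 2.
(Structurally: 2 ring(s) + 0 π bond(s) = 2.)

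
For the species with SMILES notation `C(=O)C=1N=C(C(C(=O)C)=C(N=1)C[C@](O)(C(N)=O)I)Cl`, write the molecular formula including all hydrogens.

Heavy atoms from the SMILES: 10 C, 1 Cl, 1 I, 3 N, 4 O.
Implicit hydrogens by atom environment:
  4 × C (aromatic): no H
  3 × C: no H
  3 × O: no H
  2 × N (aromatic): no H
  1 × C: 3 H
  1 × C: 2 H
  1 × C: 1 H
  1 × Cl: no H
  1 × I: no H
  1 × N: 2 H
  1 × O: 1 H
  Total hydrogens = 9.
Molecular formula: C10H9ClIN3O4

C10H9ClIN3O4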